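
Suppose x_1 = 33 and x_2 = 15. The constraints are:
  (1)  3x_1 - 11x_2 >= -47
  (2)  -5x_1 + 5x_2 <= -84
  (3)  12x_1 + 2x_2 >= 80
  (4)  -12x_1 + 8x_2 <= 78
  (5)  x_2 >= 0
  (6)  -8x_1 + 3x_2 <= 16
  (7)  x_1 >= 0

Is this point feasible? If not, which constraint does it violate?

Constraint (1): 3x_1 - 11x_2 = -66, which is not ≥ -47. All other constraints are satisfied.

not feasible — violates (1)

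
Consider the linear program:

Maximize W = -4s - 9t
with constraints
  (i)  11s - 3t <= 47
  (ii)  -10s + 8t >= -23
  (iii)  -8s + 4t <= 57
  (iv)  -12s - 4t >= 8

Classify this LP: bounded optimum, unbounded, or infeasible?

Feasible corners and W = -4s - 9t:
  (-137/6, -377/12) → W = 4489/12
  (7/34, -89/34) → W = 773/34
  (-13/4, 31/4) → W = -227/4
The feasible region has finitely many vertices and no improving ray; the maximum is 4489/12 at (-137/6, -377/12).

bounded optimum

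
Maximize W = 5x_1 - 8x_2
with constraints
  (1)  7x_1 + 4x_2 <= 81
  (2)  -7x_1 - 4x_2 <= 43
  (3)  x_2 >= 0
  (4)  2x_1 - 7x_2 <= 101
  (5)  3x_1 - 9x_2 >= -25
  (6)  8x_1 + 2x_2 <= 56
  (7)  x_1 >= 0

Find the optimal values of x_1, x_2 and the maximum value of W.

Vertices and W = 5x_1 - 8x_2:
  (7, 0) → W = 35
  (0, 0) → W = 0
  (227/39, 184/39) → W = -337/39
  (0, 25/9) → W = -200/9

x_1 = 7, x_2 = 0, maximum W = 35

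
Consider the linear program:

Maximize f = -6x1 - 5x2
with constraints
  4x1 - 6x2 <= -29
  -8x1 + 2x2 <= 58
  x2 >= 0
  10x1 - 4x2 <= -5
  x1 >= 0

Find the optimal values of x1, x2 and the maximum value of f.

Vertices and f = -6x1 - 5x2:
  (43/22, 135/22) → f = -933/22
  (0, 29/6) → f = -145/6
  (0, 29) → f = -145
The feasible region is unbounded (it extends along (2, 5), (1, 4)), but f strictly decreases along every unbounded feasible direction, so there is no improving ray and the maximum is attained at a vertex.

At the optimal vertex, 4x1 - 6x2 = -29 and x1 = 0.
Solving simultaneously gives x1 = 0, x2 = 29/6.

x1 = 0, x2 = 29/6, maximum f = -145/6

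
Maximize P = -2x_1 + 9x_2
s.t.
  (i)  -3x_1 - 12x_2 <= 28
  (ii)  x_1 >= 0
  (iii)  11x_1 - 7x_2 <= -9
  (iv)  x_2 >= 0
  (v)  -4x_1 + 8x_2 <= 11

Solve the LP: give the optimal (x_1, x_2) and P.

x_1 = 1/12, x_2 = 17/12, maximum P = 151/12

Extreme points and P = -2x_1 + 9x_2:
  (0, 9/7) → P = 81/7
  (0, 11/8) → P = 99/8
  (1/12, 17/12) → P = 151/12

At the optimal vertex, 11x_1 - 7x_2 = -9 and -4x_1 + 8x_2 = 11.
Solving simultaneously gives x_1 = 1/12, x_2 = 17/12.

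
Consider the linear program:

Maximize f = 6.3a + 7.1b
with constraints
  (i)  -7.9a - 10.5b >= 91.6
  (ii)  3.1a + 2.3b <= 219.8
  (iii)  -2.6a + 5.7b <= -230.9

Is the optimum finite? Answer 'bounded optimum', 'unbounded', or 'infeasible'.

Corner points and f = 6.3a + 7.1b:
  (125929/719, -101019/719) → f = 380589/3595
  (63411/2411, -206227/7233) → f = -1328719/36165
The feasible region has finitely many vertices and no improving ray; the maximum is 380589/3595 at (125929/719, -101019/719).

bounded optimum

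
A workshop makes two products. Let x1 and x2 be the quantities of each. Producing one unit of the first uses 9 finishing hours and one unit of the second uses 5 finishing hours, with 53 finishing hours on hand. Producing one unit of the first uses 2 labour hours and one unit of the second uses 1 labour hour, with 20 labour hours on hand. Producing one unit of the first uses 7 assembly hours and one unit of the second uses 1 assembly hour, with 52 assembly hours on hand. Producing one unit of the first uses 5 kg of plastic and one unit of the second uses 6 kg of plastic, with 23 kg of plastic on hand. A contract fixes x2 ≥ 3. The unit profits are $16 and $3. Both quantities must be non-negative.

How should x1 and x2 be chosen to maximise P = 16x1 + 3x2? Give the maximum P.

x1 = 1, x2 = 3, maximum P = 25

Extreme points and P = 16x1 + 3x2:
  (0, 23/6) → P = 23/2
  (0, 3) → P = 9
  (1, 3) → P = 25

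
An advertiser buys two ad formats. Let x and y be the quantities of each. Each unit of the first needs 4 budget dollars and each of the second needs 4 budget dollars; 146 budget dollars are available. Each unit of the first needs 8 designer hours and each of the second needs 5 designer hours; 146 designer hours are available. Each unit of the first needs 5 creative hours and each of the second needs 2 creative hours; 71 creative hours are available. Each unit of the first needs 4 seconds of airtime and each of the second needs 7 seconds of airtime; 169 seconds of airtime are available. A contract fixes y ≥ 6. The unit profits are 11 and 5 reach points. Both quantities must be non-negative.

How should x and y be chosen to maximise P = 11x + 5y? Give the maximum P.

x = 7, y = 18, maximum P = 167

Extreme points and P = 11x + 5y:
  (0, 169/7) → P = 845/7
  (0, 6) → P = 30
  (7, 18) → P = 167
  (59/12, 64/3) → P = 643/4
  (59/5, 6) → P = 799/5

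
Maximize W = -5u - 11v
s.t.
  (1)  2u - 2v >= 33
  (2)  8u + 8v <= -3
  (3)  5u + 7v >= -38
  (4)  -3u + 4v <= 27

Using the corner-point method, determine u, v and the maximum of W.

Vertices and W = -5u - 11v:
  (129/16, -135/16) → W = 105/2
  (155/24, -241/24) → W = 469/6
  (283/16, -289/16) → W = 441/4

The optimum lies where 8u + 8v = -3 and 5u + 7v = -38.
Solving simultaneously gives u = 283/16, v = -289/16.

u = 283/16, v = -289/16, maximum W = 441/4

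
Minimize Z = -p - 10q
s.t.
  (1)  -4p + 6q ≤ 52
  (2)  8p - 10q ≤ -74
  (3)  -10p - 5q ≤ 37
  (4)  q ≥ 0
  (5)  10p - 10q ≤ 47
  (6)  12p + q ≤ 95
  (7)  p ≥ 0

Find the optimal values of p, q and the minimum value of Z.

Vertices and Z = -p - 10q:
  (259/38, 251/19) → Z = -5279/38
  (0, 26/3) → Z = -260/3
  (219/32, 103/8) → Z = -4339/32
  (0, 37/5) → Z = -74

p = 259/38, q = 251/19, minimum Z = -5279/38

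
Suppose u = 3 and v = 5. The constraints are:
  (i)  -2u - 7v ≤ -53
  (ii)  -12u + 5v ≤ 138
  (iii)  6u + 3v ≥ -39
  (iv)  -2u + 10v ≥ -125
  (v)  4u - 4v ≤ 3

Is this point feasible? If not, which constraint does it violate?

Constraint (i): -2u - 7v = -41, which is not ≤ -53. All other constraints are satisfied.

not feasible — violates (i)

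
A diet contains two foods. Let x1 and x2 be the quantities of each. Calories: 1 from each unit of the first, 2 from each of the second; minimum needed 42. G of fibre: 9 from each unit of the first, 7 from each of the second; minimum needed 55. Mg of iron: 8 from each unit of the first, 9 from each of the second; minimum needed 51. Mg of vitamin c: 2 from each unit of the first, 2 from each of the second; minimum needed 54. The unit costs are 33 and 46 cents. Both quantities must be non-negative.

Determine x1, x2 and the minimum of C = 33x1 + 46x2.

Corner points and C = 33x1 + 46x2:
  (0, 27) → C = 1242
  (42, 0) → C = 1386
  (12, 15) → C = 1086
The feasible region is unbounded (it extends along (0, 1), (1, 0)), but C strictly increases along every unbounded feasible direction, so there is no improving ray and the minimum is attained at a vertex.

x1 = 12, x2 = 15, minimum C = 1086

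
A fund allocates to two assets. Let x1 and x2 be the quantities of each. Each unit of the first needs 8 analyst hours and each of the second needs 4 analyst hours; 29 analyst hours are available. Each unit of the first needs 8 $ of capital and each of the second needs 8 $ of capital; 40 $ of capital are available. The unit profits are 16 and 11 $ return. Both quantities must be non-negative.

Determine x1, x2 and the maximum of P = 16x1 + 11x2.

x1 = 9/4, x2 = 11/4, maximum P = 265/4

Extreme points and P = 16x1 + 11x2:
  (0, 0) → P = 0
  (0, 5) → P = 55
  (29/8, 0) → P = 58
  (9/4, 11/4) → P = 265/4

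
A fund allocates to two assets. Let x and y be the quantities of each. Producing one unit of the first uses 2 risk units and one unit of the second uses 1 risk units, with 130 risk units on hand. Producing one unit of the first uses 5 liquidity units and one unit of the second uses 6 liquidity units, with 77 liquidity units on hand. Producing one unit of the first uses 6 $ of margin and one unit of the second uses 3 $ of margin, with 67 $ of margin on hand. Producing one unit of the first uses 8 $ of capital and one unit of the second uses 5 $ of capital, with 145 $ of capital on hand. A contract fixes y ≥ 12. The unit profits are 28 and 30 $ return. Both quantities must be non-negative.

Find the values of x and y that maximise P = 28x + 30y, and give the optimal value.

Feasible corners and P = 28x + 30y:
  (0, 77/6) → P = 385
  (0, 12) → P = 360
  (1, 12) → P = 388

At the optimal vertex, 5x + 6y = 77 and y = 12.
Solving simultaneously gives x = 1, y = 12.

x = 1, y = 12, maximum P = 388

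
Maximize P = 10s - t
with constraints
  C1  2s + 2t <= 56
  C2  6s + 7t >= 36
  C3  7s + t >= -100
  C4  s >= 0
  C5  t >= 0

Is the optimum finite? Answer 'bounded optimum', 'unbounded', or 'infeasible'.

bounded optimum

Vertices and P = 10s - t:
  (0, 28) → P = -28
  (28, 0) → P = 280
  (0, 36/7) → P = -36/7
  (6, 0) → P = 60
The feasible region has finitely many vertices and no improving ray; the maximum is 280 at (28, 0).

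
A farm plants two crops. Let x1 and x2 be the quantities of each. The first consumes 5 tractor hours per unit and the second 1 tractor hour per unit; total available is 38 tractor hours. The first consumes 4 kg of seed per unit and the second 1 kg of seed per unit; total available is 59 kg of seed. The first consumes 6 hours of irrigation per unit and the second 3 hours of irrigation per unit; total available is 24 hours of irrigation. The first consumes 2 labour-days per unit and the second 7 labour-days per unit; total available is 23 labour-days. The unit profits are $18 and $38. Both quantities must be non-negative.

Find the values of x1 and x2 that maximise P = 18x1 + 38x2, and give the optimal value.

The binding constraints are 6x1 + 3x2 = 24 and 2x1 + 7x2 = 23.
Solving simultaneously gives x1 = 11/4, x2 = 5/2.

x1 = 11/4, x2 = 5/2, maximum P = 289/2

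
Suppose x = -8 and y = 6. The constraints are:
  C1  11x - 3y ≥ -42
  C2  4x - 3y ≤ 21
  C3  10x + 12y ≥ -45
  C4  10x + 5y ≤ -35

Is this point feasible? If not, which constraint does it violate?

not feasible — violates C1

Constraint C1: 11x - 3y = -106, which is not ≥ -42. All other constraints are satisfied.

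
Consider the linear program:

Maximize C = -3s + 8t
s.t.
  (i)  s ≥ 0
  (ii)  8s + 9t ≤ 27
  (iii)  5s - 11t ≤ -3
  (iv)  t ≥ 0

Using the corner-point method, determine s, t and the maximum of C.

s = 0, t = 3, maximum C = 24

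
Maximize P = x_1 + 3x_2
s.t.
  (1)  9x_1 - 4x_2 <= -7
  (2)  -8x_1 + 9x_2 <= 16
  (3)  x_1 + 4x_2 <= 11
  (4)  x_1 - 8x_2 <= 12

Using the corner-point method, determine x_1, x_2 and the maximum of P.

x_1 = 1/49, x_2 = 88/49, maximum P = 265/49

Extreme points and P = x_1 + 3x_2:
  (1/49, 88/49) → P = 265/49
  (-26/17, -115/68) → P = -449/68
  (-236/55, -112/55) → P = -52/5

The binding constraints are 9x_1 - 4x_2 = -7 and -8x_1 + 9x_2 = 16.
Solving simultaneously gives x_1 = 1/49, x_2 = 88/49.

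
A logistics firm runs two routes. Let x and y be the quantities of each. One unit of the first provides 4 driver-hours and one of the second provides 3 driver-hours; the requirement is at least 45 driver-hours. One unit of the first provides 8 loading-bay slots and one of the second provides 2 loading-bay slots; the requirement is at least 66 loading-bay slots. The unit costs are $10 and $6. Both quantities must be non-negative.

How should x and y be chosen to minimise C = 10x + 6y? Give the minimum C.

Vertices and C = 10x + 6y:
  (0, 33) → C = 198
  (45/4, 0) → C = 225/2
  (27/4, 6) → C = 207/2
The feasible region is unbounded (it extends along (0, 1), (1, 0)), but C strictly increases along every unbounded feasible direction, so there is no improving ray and the minimum is attained at a vertex.

x = 27/4, y = 6, minimum C = 207/2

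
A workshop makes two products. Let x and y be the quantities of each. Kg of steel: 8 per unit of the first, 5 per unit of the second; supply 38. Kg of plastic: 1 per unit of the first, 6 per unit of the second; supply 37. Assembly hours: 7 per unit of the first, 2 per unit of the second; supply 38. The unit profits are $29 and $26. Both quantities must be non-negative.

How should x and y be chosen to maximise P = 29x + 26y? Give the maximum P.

Vertices and P = 29x + 26y:
  (0, 0) → P = 0
  (0, 37/6) → P = 481/3
  (19/4, 0) → P = 551/4
  (1, 6) → P = 185

The optimum lies where 8x + 5y = 38 and x + 6y = 37.
Solving simultaneously gives x = 1, y = 6.

x = 1, y = 6, maximum P = 185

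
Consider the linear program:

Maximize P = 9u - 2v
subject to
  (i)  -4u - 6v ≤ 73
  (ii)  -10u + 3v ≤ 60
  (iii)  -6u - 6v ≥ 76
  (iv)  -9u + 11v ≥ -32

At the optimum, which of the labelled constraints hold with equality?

(iii) and (iv)

Extreme points and P = 9u - 2v:
  (-193/24, -245/36) → P = -4231/72
  (-611/98, -785/98) → P = -3929/98
  (-98/13, -200/39) → P = -2246/39
  (-161/30, -73/10) → P = -337/10

The maximum is at (-161/30, -73/10). Substituting into each constraint, equality holds for (iii) and (iv); the remaining constraints have slack.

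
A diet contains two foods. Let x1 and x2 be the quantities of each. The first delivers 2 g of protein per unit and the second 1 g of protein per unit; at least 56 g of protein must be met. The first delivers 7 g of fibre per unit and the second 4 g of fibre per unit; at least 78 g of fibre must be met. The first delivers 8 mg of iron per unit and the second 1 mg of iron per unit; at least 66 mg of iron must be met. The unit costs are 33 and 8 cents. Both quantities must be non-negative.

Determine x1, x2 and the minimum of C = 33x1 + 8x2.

Feasible corners and C = 33x1 + 8x2:
  (0, 66) → C = 528
  (28, 0) → C = 924
  (5/3, 158/3) → C = 1429/3
The feasible region is unbounded (it extends along (0, 1), (1, 0)), but C strictly increases along every unbounded feasible direction, so there is no improving ray and the minimum is attained at a vertex.

x1 = 5/3, x2 = 158/3, minimum C = 1429/3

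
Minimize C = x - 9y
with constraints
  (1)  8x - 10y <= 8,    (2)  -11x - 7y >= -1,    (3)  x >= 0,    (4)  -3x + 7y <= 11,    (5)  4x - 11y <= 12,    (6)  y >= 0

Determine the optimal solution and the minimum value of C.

x = 0, y = 1/7, minimum C = -9/7

Feasible corners and C = x - 9y:
  (0, 1/7) → C = -9/7
  (1/11, 0) → C = 1/11
  (0, 0) → C = 0

The binding constraints are -11x - 7y = -1 and x = 0.
Solving simultaneously gives x = 0, y = 1/7.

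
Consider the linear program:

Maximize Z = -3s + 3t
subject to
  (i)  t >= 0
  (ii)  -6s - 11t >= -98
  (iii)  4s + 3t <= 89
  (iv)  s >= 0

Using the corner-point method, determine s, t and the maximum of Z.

Feasible corners and Z = -3s + 3t:
  (49/3, 0) → Z = -49
  (0, 0) → Z = 0
  (0, 98/11) → Z = 294/11

The binding constraints are -6s - 11t = -98 and s = 0.
Solving simultaneously gives s = 0, t = 98/11.

s = 0, t = 98/11, maximum Z = 294/11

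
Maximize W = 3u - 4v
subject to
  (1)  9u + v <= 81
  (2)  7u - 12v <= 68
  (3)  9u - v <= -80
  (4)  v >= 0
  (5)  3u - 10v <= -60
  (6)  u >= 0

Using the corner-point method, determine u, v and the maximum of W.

u = 0, v = 80, maximum W = -320

Corner points and W = 3u - 4v:
  (1/18, 161/2) → W = -1931/6
  (0, 81) → W = -324
  (0, 80) → W = -320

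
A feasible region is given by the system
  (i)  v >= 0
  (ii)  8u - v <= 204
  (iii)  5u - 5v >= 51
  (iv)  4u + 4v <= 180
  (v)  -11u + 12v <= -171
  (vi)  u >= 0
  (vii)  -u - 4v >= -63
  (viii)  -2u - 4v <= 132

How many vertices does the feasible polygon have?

4

The feasible vertices (each the meet of two boundaries and inside every other half-plane) are:
  (51/2, 0)
  (171/11, 0)
  (293/11, 100/11)
  (180/7, 261/28)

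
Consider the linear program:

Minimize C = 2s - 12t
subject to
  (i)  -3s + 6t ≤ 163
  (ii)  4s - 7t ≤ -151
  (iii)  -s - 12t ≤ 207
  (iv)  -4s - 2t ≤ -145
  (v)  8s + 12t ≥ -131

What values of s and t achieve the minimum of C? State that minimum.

s = 235/3, t = 199/3, minimum C = -1918/3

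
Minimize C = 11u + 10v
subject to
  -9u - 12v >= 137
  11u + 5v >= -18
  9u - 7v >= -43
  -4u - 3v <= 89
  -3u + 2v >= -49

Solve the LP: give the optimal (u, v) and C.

u = 209/37, v = -593/37, minimum C = -3631/37

Vertices and C = 11u + 10v:
  (469/87, -1345/87) → C = -8291/87
  (157/27, -142/9) → C = -2533/27
  (209/37, -593/37) → C = -3631/37

The optimum lies where 11u + 5v = -18 and -3u + 2v = -49.
Solving simultaneously gives u = 209/37, v = -593/37.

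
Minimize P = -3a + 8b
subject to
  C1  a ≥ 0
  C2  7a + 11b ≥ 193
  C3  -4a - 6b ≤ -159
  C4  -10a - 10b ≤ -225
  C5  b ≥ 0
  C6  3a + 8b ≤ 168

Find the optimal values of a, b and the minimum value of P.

Corner points and P = -3a + 8b:
  (159/4, 0) → P = -477/4
  (132/7, 195/14) → P = 384/7
  (56, 0) → P = -168

a = 56, b = 0, minimum P = -168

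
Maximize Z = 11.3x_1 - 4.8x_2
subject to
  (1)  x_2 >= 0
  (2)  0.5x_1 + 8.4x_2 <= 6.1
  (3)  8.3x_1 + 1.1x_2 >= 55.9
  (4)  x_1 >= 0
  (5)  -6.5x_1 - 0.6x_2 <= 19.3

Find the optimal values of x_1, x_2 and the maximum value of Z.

Corner points and Z = 11.3x_1 - 4.8x_2:
  (61/5, 0) → Z = 6893/50
  (559/83, 0) → Z = 63167/830
  (46285/6917, 2268/6917) → Z = 5121341/69170

At the optimal vertex, x_2 = 0 and 0.5x_1 + 8.4x_2 = 6.1.
Solving simultaneously gives x_1 = 61/5, x_2 = 0.

x_1 = 12.2, x_2 = 0, maximum Z = 137.86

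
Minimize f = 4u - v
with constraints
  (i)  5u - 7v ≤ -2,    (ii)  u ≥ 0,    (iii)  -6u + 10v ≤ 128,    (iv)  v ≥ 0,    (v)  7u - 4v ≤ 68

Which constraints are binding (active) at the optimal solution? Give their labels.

(ii) and (iii)

Extreme points and f = 4u - v:
  (0, 2/7) → f = -2/7
  (484/29, 354/29) → f = 1582/29
  (0, 64/5) → f = -64/5
  (596/23, 652/23) → f = 1732/23

The minimum is at (0, 64/5). Substituting into each constraint, equality holds for (ii) and (iii); the remaining constraints have slack.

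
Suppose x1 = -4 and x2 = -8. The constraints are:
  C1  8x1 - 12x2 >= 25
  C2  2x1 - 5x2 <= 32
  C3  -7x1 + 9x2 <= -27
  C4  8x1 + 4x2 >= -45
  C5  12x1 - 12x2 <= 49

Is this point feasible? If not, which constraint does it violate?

Constraint C4: 8x1 + 4x2 = -64, which is not ≥ -45. All other constraints are satisfied.

not feasible — violates C4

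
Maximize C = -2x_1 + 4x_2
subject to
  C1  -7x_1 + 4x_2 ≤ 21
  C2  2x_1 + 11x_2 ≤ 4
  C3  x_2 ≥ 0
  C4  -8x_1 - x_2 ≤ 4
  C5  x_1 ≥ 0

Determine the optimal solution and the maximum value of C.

Feasible corners and C = -2x_1 + 4x_2:
  (2, 0) → C = -4
  (0, 4/11) → C = 16/11
  (0, 0) → C = 0

x_1 = 0, x_2 = 4/11, maximum C = 16/11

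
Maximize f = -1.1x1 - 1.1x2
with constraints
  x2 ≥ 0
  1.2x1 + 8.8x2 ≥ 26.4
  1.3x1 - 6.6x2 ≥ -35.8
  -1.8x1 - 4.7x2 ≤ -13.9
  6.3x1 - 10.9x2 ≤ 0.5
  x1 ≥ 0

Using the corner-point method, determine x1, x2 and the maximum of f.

Extreme points and f = -1.1x1 - 1.1x2:
  (7304/1713, 1381/571) → f = -125917/17130
  (0, 3) → f = -33/10
  (39352/2741, 22619/2741) → f = -681681/27410
  (0, 179/33) → f = -179/30

x1 = 0, x2 = 3, maximum f = -3.3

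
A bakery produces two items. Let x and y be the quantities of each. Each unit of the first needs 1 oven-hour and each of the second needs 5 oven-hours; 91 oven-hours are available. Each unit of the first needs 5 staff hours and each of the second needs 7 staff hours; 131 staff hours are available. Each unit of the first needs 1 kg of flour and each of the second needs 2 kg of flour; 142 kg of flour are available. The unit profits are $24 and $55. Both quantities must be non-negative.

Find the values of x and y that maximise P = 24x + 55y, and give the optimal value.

Extreme points and P = 24x + 55y:
  (0, 0) → P = 0
  (0, 91/5) → P = 1001
  (131/5, 0) → P = 3144/5
  (1, 18) → P = 1014

x = 1, y = 18, maximum P = 1014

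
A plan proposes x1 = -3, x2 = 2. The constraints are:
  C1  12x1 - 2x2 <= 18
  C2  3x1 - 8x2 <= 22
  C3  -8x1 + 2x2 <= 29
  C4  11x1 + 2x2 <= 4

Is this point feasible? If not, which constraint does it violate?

feasible

C1: -40 ≤ 18 ✓
C2: -25 ≤ 22 ✓
C3: 28 ≤ 29 ✓
C4: -29 ≤ 4 ✓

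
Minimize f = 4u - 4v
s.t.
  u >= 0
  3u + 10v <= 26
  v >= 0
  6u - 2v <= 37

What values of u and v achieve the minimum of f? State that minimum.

u = 0, v = 13/5, minimum f = -52/5

The binding constraints are u = 0 and 3u + 10v = 26.
Solving simultaneously gives u = 0, v = 13/5.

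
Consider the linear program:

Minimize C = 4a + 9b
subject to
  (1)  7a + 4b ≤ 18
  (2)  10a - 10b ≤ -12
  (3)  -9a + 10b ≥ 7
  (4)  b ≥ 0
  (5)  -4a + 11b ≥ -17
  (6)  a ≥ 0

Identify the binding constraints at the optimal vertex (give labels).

(2) and (6)

Extreme points and C = 4a + 9b:
  (6/5, 12/5) → C = 132/5
  (0, 9/2) → C = 81/2
  (0, 6/5) → C = 54/5

The minimum is at (0, 6/5). Substituting into each constraint, equality holds for (2) and (6); the remaining constraints have slack.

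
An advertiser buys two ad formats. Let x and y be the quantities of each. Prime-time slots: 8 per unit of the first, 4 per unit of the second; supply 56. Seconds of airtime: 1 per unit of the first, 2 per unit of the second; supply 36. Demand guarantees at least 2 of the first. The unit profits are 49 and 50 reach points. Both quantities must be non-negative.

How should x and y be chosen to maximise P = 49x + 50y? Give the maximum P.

x = 2, y = 10, maximum P = 598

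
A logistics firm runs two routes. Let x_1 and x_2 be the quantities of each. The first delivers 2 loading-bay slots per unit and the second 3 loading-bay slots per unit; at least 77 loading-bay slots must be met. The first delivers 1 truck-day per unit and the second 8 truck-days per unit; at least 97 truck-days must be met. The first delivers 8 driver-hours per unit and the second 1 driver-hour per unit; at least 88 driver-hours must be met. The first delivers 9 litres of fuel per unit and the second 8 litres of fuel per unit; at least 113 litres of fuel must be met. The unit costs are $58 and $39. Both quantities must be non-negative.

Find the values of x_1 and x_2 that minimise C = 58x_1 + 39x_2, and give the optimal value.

Vertices and C = 58x_1 + 39x_2:
  (0, 88) → C = 3432
  (97, 0) → C = 5626
  (25, 9) → C = 1801
  (17/2, 20) → C = 1273
The feasible region is unbounded (it extends along (0, 1), (1, 0)), but C strictly increases along every unbounded feasible direction, so there is no improving ray and the minimum is attained at a vertex.

The binding constraints are 2x_1 + 3x_2 = 77 and 8x_1 + x_2 = 88.
Solving simultaneously gives x_1 = 17/2, x_2 = 20.

x_1 = 17/2, x_2 = 20, minimum C = 1273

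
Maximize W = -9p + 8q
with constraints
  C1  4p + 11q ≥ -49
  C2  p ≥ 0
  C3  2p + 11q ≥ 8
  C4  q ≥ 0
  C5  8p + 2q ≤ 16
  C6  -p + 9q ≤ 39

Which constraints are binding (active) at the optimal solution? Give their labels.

Corner points and W = -9p + 8q:
  (0, 8/11) → W = 64/11
  (0, 13/3) → W = 104/3
  (40/21, 8/21) → W = -296/21
  (33/37, 164/37) → W = 1015/37

The maximum is at (0, 13/3). Substituting into each constraint, equality holds for C2 and C6; the remaining constraints have slack.

C2 and C6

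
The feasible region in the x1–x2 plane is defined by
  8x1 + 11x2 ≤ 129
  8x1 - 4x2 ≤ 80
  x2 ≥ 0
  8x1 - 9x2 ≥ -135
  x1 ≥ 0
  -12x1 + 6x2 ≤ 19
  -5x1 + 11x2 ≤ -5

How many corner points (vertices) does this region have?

Of the 20 pairwise boundary intersections, those satisfying every inequality are:
  (349/30, 49/15)
  (134/13, 55/13)
  (10, 0)
  (1, 0)

4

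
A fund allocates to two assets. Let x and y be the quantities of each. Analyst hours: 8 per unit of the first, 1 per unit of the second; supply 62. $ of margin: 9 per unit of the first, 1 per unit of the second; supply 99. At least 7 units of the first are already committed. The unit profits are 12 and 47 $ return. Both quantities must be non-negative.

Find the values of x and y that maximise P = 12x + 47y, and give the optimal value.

The binding constraints are 8x + y = 62 and x = 7.
Solving simultaneously gives x = 7, y = 6.

x = 7, y = 6, maximum P = 366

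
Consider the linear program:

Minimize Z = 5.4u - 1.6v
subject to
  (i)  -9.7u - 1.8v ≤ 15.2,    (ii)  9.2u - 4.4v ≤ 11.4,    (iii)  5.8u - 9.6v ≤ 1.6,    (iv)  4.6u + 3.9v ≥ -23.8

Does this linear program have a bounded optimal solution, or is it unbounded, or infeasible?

unbounded

From the feasible point (-1192/863, -864/863), moving in the direction (-1.8, 9.7) keeps every constraint satisfied while Z decreases without bound.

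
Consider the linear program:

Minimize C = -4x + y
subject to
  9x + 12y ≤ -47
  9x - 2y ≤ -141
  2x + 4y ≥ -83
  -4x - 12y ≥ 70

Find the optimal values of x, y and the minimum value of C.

x = -73/4, y = -93/8, minimum C = 491/8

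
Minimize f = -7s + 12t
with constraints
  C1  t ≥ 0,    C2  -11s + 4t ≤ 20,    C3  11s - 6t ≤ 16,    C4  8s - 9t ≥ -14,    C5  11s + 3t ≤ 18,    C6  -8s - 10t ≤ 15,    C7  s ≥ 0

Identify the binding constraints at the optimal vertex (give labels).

Vertices and f = -7s + 12t:
  (16/11, 0) → f = -112/11
  (0, 0) → f = 0
  (52/33, 2/9) → f = -92/11
  (40/41, 298/123) → f = 912/41
  (0, 14/9) → f = 56/3

The minimum is at (16/11, 0). Substituting into each constraint, equality holds for C1 and C3; the remaining constraints have slack.

C1 and C3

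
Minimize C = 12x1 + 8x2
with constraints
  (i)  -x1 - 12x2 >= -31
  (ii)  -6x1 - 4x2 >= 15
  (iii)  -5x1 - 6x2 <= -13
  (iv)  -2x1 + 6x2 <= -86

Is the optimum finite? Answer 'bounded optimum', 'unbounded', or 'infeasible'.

infeasible

The boundaries -x1 - 12x2 = -31 and -2x1 + 6x2 = -86 meet at (203/5, -4/5), but that point violates -6x1 - 4x2 ≥ 15. Every candidate vertex is excluded by some other constraint, so the feasible region is empty.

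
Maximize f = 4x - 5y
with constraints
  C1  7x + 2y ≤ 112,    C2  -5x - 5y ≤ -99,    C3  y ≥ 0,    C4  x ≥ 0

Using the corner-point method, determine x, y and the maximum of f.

Extreme points and f = 4x - 5y:
  (362/25, 133/25) → f = 783/25
  (0, 56) → f = -280
  (0, 99/5) → f = -99

x = 362/25, y = 133/25, maximum f = 783/25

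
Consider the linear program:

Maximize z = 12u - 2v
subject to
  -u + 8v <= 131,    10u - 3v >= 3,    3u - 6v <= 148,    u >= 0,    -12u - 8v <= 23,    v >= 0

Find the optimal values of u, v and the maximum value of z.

u = 985/9, v = 541/18, maximum z = 11279/9

Feasible corners and z = 12u - 2v:
  (417/77, 1313/77) → z = 2378/77
  (985/9, 541/18) → z = 11279/9
  (3/10, 0) → z = 18/5
  (148/3, 0) → z = 592

The binding constraints are -u + 8v = 131 and 3u - 6v = 148.
Solving simultaneously gives u = 985/9, v = 541/18.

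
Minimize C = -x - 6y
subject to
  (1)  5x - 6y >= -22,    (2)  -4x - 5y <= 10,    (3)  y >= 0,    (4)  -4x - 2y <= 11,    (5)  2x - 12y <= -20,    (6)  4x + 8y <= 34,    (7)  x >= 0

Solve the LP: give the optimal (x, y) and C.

Feasible corners and C = -x - 6y:
  (7/16, 129/32) → C = -197/8
  (0, 11/3) → C = -22
  (31/8, 37/16) → C = -71/4
  (0, 5/3) → C = -10

At the optimal vertex, 5x - 6y = -22 and 4x + 8y = 34.
Solving simultaneously gives x = 7/16, y = 129/32.

x = 7/16, y = 129/32, minimum C = -197/8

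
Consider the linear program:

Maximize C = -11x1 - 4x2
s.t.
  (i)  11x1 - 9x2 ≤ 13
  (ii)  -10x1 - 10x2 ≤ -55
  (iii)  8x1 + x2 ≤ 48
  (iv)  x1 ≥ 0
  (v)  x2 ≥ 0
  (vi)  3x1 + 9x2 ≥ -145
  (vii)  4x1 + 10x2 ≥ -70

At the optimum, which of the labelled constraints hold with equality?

Feasible corners and C = -11x1 - 4x2:
  (25/8, 19/8) → C = -351/8
  (445/83, 424/83) → C = -6591/83
  (0, 11/2) → C = -22
  (0, 48) → C = -192

The maximum is at (0, 11/2). Substituting into each constraint, equality holds for (ii) and (iv); the remaining constraints have slack.

(ii) and (iv)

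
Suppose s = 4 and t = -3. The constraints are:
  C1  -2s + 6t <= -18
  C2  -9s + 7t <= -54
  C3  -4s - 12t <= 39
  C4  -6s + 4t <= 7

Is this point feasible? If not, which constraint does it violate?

C1: -26 ≤ -18 ✓
C2: -57 ≤ -54 ✓
C3: 20 ≤ 39 ✓
C4: -36 ≤ 7 ✓

feasible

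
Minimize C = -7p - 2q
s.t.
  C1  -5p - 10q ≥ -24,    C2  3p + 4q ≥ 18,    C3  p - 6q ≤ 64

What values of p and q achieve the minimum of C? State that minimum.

Feasible corners and C = -7p - 2q:
  (42/5, -9/5) → C = -276/5
  (98/5, -37/5) → C = -612/5
  (182/11, -87/11) → C = -100

p = 98/5, q = -37/5, minimum C = -612/5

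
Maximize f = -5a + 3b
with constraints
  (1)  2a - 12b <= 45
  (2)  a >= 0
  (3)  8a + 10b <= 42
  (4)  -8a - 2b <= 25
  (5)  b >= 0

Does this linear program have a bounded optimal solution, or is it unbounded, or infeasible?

bounded optimum

Feasible corners and f = -5a + 3b:
  (0, 21/5) → f = 63/5
  (0, 0) → f = 0
  (21/4, 0) → f = -105/4
The feasible region has finitely many vertices and no improving ray; the maximum is 63/5 at (0, 21/5).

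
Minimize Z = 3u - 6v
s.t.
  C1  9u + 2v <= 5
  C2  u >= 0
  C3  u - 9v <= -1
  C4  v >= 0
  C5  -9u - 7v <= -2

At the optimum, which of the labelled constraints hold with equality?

Vertices and Z = 3u - 6v:
  (0, 5/2) → Z = -15
  (43/83, 14/83) → Z = 45/83
  (0, 2/7) → Z = -12/7
  (1/8, 1/8) → Z = -3/8

The minimum is at (0, 5/2). Substituting into each constraint, equality holds for C1 and C2; the remaining constraints have slack.

C1 and C2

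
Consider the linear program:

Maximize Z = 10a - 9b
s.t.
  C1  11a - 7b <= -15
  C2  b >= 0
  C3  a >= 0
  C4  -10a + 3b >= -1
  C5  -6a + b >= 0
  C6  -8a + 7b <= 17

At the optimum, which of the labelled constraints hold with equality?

C1 and C3

Feasible corners and Z = 10a - 9b:
  (0, 15/7) → Z = -135/7
  (15/31, 90/31) → Z = -660/31
  (0, 17/7) → Z = -153/7
  (1/2, 3) → Z = -22

The maximum is at (0, 15/7). Substituting into each constraint, equality holds for C1 and C3; the remaining constraints have slack.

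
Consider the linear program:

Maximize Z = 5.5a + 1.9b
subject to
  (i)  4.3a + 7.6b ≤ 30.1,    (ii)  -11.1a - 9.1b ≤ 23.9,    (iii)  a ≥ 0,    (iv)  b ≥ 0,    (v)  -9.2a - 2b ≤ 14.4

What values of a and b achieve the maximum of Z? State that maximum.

a = 7, b = 0, maximum Z = 38.5

Extreme points and Z = 5.5a + 1.9b:
  (0, 301/76) → Z = 301/40
  (7, 0) → Z = 77/2
  (0, 0) → Z = 0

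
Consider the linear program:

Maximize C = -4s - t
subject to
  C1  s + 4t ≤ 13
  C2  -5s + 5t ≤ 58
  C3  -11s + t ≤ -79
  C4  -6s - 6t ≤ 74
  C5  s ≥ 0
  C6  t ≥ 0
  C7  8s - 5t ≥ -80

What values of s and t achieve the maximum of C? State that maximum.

s = 79/11, t = 0, maximum C = -316/11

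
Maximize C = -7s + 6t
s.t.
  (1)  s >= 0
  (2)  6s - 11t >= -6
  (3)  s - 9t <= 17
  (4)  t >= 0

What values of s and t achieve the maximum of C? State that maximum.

Vertices and C = -7s + 6t:
  (0, 6/11) → C = 36/11
  (0, 0) → C = 0
  (17, 0) → C = -119
The feasible region is unbounded (it extends along (11, 6), (9, 1)), but C strictly decreases along every unbounded feasible direction, so there is no improving ray and the maximum is attained at a vertex.

The optimum lies where s = 0 and 6s - 11t = -6.
Solving simultaneously gives s = 0, t = 6/11.

s = 0, t = 6/11, maximum C = 36/11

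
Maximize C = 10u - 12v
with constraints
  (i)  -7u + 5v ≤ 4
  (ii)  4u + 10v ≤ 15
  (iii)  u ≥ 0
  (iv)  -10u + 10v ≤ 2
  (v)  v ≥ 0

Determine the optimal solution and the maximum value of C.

u = 15/4, v = 0, maximum C = 75/2

Feasible corners and C = 10u - 12v:
  (13/14, 79/70) → C = -149/35
  (15/4, 0) → C = 75/2
  (0, 1/5) → C = -12/5
  (0, 0) → C = 0

At the optimal vertex, 4u + 10v = 15 and v = 0.
Solving simultaneously gives u = 15/4, v = 0.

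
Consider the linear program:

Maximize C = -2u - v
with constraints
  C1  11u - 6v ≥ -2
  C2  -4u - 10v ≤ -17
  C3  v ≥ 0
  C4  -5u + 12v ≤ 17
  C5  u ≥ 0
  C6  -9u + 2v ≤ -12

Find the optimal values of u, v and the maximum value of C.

u = 11/7, v = 15/14, maximum C = -59/14

Extreme points and C = -2u - v:
  (17/4, 0) → C = -17/2
  (11/7, 15/14) → C = -59/14
  (89/49, 213/98) → C = -569/98
The feasible region is unbounded (it extends along (1, 0), (12, 5)), but C strictly decreases along every unbounded feasible direction, so there is no improving ray and the maximum is attained at a vertex.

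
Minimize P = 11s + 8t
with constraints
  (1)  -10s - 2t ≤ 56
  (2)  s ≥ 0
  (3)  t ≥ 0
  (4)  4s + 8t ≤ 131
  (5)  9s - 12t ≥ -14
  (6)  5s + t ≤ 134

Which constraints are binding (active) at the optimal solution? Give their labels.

(2) and (3)

Corner points and P = 11s + 8t:
  (0, 0) → P = 0
  (0, 7/6) → P = 28/3
  (134/5, 0) → P = 1474/5
  (73/6, 247/24) → P = 1297/6
  (941/36, 119/36) → P = 11303/36

The minimum is at (0, 0). Substituting into each constraint, equality holds for (2) and (3); the remaining constraints have slack.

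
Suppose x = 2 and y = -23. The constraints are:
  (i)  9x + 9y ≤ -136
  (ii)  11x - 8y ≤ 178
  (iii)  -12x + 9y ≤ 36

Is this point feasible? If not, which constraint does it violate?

not feasible — violates (ii)

Constraint (ii): 11x - 8y = 206, which is not ≤ 178. All other constraints are satisfied.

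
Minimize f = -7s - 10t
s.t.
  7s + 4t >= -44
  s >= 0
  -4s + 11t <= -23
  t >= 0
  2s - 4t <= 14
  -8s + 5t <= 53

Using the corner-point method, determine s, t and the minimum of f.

Vertices and f = -7s - 10t:
  (23/4, 0) → f = -161/4
  (31/3, 5/3) → f = -89
  (7, 0) → f = -49

At the optimal vertex, -4s + 11t = -23 and 2s - 4t = 14.
Solving simultaneously gives s = 31/3, t = 5/3.

s = 31/3, t = 5/3, minimum f = -89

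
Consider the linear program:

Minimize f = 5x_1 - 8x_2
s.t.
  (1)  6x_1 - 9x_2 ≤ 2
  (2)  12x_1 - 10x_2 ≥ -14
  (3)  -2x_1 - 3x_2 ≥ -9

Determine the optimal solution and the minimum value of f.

Vertices and f = 5x_1 - 8x_2:
  (-73/24, -9/4) → f = 67/24
  (29/12, 25/18) → f = 35/36
  (6/7, 17/7) → f = -106/7

At the optimal vertex, 12x_1 - 10x_2 = -14 and -2x_1 - 3x_2 = -9.
Solving simultaneously gives x_1 = 6/7, x_2 = 17/7.

x_1 = 6/7, x_2 = 17/7, minimum f = -106/7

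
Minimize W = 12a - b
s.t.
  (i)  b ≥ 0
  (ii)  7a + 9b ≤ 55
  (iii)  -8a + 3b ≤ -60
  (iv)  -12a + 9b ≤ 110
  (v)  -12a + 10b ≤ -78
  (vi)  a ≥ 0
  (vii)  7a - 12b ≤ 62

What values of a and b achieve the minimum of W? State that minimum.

Feasible corners and W = 12a - b:
  (55/7, 0) → W = 660/7
  (15/2, 0) → W = 90
  (235/31, 20/93) → W = 8440/93

a = 15/2, b = 0, minimum W = 90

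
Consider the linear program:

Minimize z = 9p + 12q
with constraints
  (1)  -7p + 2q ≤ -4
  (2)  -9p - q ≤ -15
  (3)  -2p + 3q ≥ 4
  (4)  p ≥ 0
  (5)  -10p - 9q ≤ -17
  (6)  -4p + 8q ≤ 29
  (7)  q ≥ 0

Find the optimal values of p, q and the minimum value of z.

p = 41/29, q = 66/29, minimum z = 1161/29

Vertices and z = 9p + 12q:
  (34/25, 69/25) → z = 1134/25
  (15/8, 73/16) → z = 573/8
  (41/29, 66/29) → z = 1161/29
  (55/4, 21/2) → z = 999/4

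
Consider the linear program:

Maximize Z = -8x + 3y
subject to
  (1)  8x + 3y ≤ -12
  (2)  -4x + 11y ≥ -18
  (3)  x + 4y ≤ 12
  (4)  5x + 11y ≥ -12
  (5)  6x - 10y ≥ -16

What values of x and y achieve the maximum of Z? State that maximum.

x = -74/29, y = 2/29, maximum Z = 598/29

Vertices and Z = -8x + 3y:
  (-96/73, -36/73) → Z = 660/73
  (-12/7, 4/7) → Z = 108/7
  (-74/29, 2/29) → Z = 598/29

At the optimal vertex, 5x + 11y = -12 and 6x - 10y = -16.
Solving simultaneously gives x = -74/29, y = 2/29.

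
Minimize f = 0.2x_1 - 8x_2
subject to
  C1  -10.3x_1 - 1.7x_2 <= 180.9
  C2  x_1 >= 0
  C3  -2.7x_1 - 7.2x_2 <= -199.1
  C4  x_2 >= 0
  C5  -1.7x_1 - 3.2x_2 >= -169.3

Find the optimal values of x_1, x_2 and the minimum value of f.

x_1 = 0, x_2 = 1693/32, minimum f = -1693/4

Corner points and f = 0.2x_1 - 8x_2:
  (0, 1991/72) → f = -1991/9
  (0, 1693/32) → f = -1693/4
  (1991/27, 0) → f = 1991/135
  (1693/17, 0) → f = 1693/85

The binding constraints are x_1 = 0 and -1.7x_1 - 3.2x_2 = -169.3.
Solving simultaneously gives x_1 = 0, x_2 = 1693/32.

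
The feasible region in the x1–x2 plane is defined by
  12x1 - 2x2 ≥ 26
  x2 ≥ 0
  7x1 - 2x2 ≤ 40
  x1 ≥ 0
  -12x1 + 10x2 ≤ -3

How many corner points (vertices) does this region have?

Of the 10 pairwise boundary intersections, those satisfying every inequality are:
  (13/6, 0)
  (127/48, 23/8)
  (40/7, 0)
  (197/23, 459/46)

4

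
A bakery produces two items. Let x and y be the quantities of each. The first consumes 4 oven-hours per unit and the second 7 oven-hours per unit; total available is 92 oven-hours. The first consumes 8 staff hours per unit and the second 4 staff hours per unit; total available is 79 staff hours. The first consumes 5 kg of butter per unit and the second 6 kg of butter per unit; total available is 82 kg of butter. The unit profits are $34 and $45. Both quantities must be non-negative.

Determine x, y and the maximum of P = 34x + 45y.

x = 2, y = 12, maximum P = 608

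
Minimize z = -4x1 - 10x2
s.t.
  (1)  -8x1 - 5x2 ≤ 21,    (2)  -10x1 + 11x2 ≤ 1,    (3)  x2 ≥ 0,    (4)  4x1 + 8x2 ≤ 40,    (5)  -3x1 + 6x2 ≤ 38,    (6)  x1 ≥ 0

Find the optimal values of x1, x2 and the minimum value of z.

Vertices and z = -4x1 - 10x2:
  (108/31, 101/31) → z = -1442/31
  (0, 1/11) → z = -10/11
  (10, 0) → z = -40
  (0, 0) → z = 0

The optimum lies where -10x1 + 11x2 = 1 and 4x1 + 8x2 = 40.
Solving simultaneously gives x1 = 108/31, x2 = 101/31.

x1 = 108/31, x2 = 101/31, minimum z = -1442/31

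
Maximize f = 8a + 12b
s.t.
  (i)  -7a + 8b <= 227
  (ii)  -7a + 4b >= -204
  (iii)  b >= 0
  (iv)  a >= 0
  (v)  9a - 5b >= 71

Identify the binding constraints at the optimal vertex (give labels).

Vertices and f = 8a + 12b:
  (635/7, 431/4) → f = 14131/7
  (1703/37, 2540/37) → f = 1192
  (204/7, 0) → f = 1632/7
  (71/9, 0) → f = 568/9

The maximum is at (635/7, 431/4). Substituting into each constraint, equality holds for (i) and (ii); the remaining constraints have slack.

(i) and (ii)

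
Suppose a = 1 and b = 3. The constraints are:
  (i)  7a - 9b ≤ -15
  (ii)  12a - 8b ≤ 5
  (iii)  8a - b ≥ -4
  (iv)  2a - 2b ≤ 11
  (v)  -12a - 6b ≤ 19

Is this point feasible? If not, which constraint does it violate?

(i): -20 ≤ -15 ✓
(ii): -12 ≤ 5 ✓
(iii): 5 ≥ -4 ✓
(iv): -4 ≤ 11 ✓
(v): -30 ≤ 19 ✓

feasible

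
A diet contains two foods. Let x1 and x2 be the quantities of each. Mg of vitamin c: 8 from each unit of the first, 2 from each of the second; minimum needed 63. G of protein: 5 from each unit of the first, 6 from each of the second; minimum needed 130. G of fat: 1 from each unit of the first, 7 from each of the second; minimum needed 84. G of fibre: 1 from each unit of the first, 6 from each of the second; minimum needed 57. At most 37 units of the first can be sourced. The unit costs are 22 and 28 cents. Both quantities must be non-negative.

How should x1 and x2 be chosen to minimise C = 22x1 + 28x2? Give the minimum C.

Extreme points and C = 22x1 + 28x2:
  (0, 63/2) → C = 882
  (59/19, 725/38) → C = 11448/19
  (14, 10) → C = 588
  (37, 47/7) → C = 1002
The feasible region is unbounded (it extends along (0, 1)), but C strictly increases along every unbounded feasible direction, so there is no improving ray and the minimum is attained at a vertex.

x1 = 14, x2 = 10, minimum C = 588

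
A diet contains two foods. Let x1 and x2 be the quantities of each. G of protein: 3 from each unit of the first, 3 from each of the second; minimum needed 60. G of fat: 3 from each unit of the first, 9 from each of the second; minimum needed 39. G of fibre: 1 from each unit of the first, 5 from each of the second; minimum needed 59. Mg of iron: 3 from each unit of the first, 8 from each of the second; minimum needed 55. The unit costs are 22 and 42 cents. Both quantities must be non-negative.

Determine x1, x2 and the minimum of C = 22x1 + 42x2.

Corner points and C = 22x1 + 42x2:
  (0, 20) → C = 840
  (59, 0) → C = 1298
  (41/4, 39/4) → C = 635
The feasible region is unbounded (it extends along (0, 1), (1, 0)), but C strictly increases along every unbounded feasible direction, so there is no improving ray and the minimum is attained at a vertex.

The optimum lies where 3x1 + 3x2 = 60 and x1 + 5x2 = 59.
Solving simultaneously gives x1 = 41/4, x2 = 39/4.

x1 = 41/4, x2 = 39/4, minimum C = 635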